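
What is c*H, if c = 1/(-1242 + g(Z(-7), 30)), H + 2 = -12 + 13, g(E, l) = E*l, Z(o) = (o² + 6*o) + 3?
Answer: 1/942 ≈ 0.0010616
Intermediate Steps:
Z(o) = 3 + o² + 6*o
H = -1 (H = -2 + (-12 + 13) = -2 + 1 = -1)
c = -1/942 (c = 1/(-1242 + (3 + (-7)² + 6*(-7))*30) = 1/(-1242 + (3 + 49 - 42)*30) = 1/(-1242 + 10*30) = 1/(-1242 + 300) = 1/(-942) = -1/942 ≈ -0.0010616)
c*H = -1/942*(-1) = 1/942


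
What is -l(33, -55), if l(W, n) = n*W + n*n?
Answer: -1210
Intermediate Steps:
l(W, n) = n² + W*n (l(W, n) = W*n + n² = n² + W*n)
-l(33, -55) = -(-55)*(33 - 55) = -(-55)*(-22) = -1*1210 = -1210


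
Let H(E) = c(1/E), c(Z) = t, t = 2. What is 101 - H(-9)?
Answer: 99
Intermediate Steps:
c(Z) = 2
H(E) = 2
101 - H(-9) = 101 - 1*2 = 101 - 2 = 99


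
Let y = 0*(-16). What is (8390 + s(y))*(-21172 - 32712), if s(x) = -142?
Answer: -444435232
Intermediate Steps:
y = 0
(8390 + s(y))*(-21172 - 32712) = (8390 - 142)*(-21172 - 32712) = 8248*(-53884) = -444435232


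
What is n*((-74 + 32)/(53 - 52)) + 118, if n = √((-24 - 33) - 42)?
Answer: 118 - 126*I*√11 ≈ 118.0 - 417.89*I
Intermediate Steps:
n = 3*I*√11 (n = √(-57 - 42) = √(-99) = 3*I*√11 ≈ 9.9499*I)
n*((-74 + 32)/(53 - 52)) + 118 = (3*I*√11)*((-74 + 32)/(53 - 52)) + 118 = (3*I*√11)*(-42/1) + 118 = (3*I*√11)*(-42*1) + 118 = (3*I*√11)*(-42) + 118 = -126*I*√11 + 118 = 118 - 126*I*√11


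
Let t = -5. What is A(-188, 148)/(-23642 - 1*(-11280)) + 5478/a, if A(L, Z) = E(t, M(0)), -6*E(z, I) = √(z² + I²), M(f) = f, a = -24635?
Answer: -406191041/1827227220 ≈ -0.22230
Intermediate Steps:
E(z, I) = -√(I² + z²)/6 (E(z, I) = -√(z² + I²)/6 = -√(I² + z²)/6)
A(L, Z) = -⅚ (A(L, Z) = -√(0² + (-5)²)/6 = -√(0 + 25)/6 = -√25/6 = -⅙*5 = -⅚)
A(-188, 148)/(-23642 - 1*(-11280)) + 5478/a = -5/(6*(-23642 - 1*(-11280))) + 5478/(-24635) = -5/(6*(-23642 + 11280)) + 5478*(-1/24635) = -⅚/(-12362) - 5478/24635 = -⅚*(-1/12362) - 5478/24635 = 5/74172 - 5478/24635 = -406191041/1827227220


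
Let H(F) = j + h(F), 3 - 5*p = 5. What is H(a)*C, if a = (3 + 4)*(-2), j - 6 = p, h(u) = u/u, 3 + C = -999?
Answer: -33066/5 ≈ -6613.2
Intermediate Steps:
p = -⅖ (p = ⅗ - ⅕*5 = ⅗ - 1 = -⅖ ≈ -0.40000)
C = -1002 (C = -3 - 999 = -1002)
h(u) = 1
j = 28/5 (j = 6 - ⅖ = 28/5 ≈ 5.6000)
a = -14 (a = 7*(-2) = -14)
H(F) = 33/5 (H(F) = 28/5 + 1 = 33/5)
H(a)*C = (33/5)*(-1002) = -33066/5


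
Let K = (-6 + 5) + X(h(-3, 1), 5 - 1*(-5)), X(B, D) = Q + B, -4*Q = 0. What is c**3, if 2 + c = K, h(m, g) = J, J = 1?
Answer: -8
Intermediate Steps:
Q = 0 (Q = -1/4*0 = 0)
h(m, g) = 1
X(B, D) = B (X(B, D) = 0 + B = B)
K = 0 (K = (-6 + 5) + 1 = -1 + 1 = 0)
c = -2 (c = -2 + 0 = -2)
c**3 = (-2)**3 = -8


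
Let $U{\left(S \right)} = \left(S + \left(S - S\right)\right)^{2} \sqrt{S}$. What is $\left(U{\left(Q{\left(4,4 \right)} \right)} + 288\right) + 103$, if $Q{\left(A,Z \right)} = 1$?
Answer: $392$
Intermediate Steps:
$U{\left(S \right)} = S^{\frac{5}{2}}$ ($U{\left(S \right)} = \left(S + 0\right)^{2} \sqrt{S} = S^{2} \sqrt{S} = S^{\frac{5}{2}}$)
$\left(U{\left(Q{\left(4,4 \right)} \right)} + 288\right) + 103 = \left(1^{\frac{5}{2}} + 288\right) + 103 = \left(1 + 288\right) + 103 = 289 + 103 = 392$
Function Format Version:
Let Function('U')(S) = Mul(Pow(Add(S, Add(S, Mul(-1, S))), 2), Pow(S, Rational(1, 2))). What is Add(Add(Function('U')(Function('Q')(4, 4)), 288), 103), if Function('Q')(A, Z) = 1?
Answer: 392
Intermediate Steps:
Function('U')(S) = Pow(S, Rational(5, 2)) (Function('U')(S) = Mul(Pow(Add(S, 0), 2), Pow(S, Rational(1, 2))) = Mul(Pow(S, 2), Pow(S, Rational(1, 2))) = Pow(S, Rational(5, 2)))
Add(Add(Function('U')(Function('Q')(4, 4)), 288), 103) = Add(Add(Pow(1, Rational(5, 2)), 288), 103) = Add(Add(1, 288), 103) = Add(289, 103) = 392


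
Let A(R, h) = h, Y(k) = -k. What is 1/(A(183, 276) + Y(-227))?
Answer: 1/503 ≈ 0.0019881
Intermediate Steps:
1/(A(183, 276) + Y(-227)) = 1/(276 - 1*(-227)) = 1/(276 + 227) = 1/503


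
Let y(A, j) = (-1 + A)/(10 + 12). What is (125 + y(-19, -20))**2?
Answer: 1863225/121 ≈ 15399.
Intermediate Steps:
y(A, j) = -1/22 + A/22 (y(A, j) = (-1 + A)/22 = (-1 + A)*(1/22) = -1/22 + A/22)
(125 + y(-19, -20))**2 = (125 + (-1/22 + (1/22)*(-19)))**2 = (125 + (-1/22 - 19/22))**2 = (125 - 10/11)**2 = (1365/11)**2 = 1863225/121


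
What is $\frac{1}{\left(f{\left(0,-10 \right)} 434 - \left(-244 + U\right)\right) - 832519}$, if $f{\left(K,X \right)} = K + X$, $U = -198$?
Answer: $- \frac{1}{836417} \approx -1.1956 \cdot 10^{-6}$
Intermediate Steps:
$\frac{1}{\left(f{\left(0,-10 \right)} 434 - \left(-244 + U\right)\right) - 832519} = \frac{1}{\left(\left(0 - 10\right) 434 + \left(244 - -198\right)\right) - 832519} = \frac{1}{\left(\left(-10\right) 434 + \left(244 + 198\right)\right) - 832519} = \frac{1}{\left(-4340 + 442\right) - 832519} = \frac{1}{-3898 - 832519} = \frac{1}{-836417} = - \frac{1}{836417}$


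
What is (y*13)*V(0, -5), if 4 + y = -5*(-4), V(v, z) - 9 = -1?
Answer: 1664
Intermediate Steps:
V(v, z) = 8 (V(v, z) = 9 - 1 = 8)
y = 16 (y = -4 - 5*(-4) = -4 + 20 = 16)
(y*13)*V(0, -5) = (16*13)*8 = 208*8 = 1664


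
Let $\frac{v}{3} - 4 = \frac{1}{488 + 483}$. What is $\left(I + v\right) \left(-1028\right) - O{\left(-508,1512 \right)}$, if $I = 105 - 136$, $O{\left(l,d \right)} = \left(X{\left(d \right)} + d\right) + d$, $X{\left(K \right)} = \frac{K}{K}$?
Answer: $\frac{16025213}{971} \approx 16504.0$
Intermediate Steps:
$X{\left(K \right)} = 1$
$v = \frac{11655}{971}$ ($v = 12 + \frac{3}{488 + 483} = 12 + \frac{3}{971} = \frac{11655}{971} \approx 12.003$)
$O{\left(l,d \right)} = 1 + 2 d$ ($O{\left(l,d \right)} = \left(1 + d\right) + d = 1 + 2 d$)
$I = -31$ ($I = 105 - 136 = -31$)
$\left(I + v\right) \left(-1028\right) - O{\left(-508,1512 \right)} = \left(-31 + \frac{11655}{971}\right) \left(-1028\right) - \left(1 + 2 \cdot 1512\right) = \left(- \frac{18446}{971}\right) \left(-1028\right) - \left(1 + 3024\right) = \frac{18962488}{971} - 3025 = \frac{16025213}{971}$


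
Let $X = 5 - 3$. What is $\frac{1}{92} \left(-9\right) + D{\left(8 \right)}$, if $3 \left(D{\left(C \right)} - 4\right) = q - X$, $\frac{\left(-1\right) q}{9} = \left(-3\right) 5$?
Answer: $\frac{13313}{276} \approx 48.235$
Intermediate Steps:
$X = 2$
$q = 135$ ($q = - 9 \left(\left(-3\right) 5\right) = \left(-9\right) \left(-15\right) = 135$)
$D{\left(C \right)} = \frac{145}{3}$ ($D{\left(C \right)} = 4 + \frac{135 - 2}{3} = 4 + \frac{1}{3} \cdot 133 = 4 + \frac{133}{3} = \frac{145}{3}$)
$\frac{1}{92} \left(-9\right) + D{\left(8 \right)} = \frac{1}{92} \left(-9\right) + \frac{145}{3} = - \frac{9}{92} + \frac{145}{3} = \frac{13313}{276}$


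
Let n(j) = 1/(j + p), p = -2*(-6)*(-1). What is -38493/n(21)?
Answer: -346437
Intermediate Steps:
p = -12 (p = 12*(-1) = -12)
n(j) = 1/(-12 + j) (n(j) = 1/(j - 12) = 1/(-12 + j))
-38493/n(21) = -38493/(1/(-12 + 21)) = -38493/(1/9) = -38493/1/9 = -38493*9 = -346437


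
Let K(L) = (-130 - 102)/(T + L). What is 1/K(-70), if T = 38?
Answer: 4/29 ≈ 0.13793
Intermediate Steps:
K(L) = -232/(38 + L) (K(L) = (-130 - 102)/(38 + L) = -232/(38 + L))
1/K(-70) = 1/(-232/(38 - 70)) = 1/(-232/(-32)) = 1/(-232*(-1/32)) = 1/(29/4) = 4/29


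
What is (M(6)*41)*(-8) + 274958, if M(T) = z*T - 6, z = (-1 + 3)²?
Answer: 269054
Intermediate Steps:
z = 4 (z = 2² = 4)
M(T) = -6 + 4*T (M(T) = 4*T - 6 = -6 + 4*T)
(M(6)*41)*(-8) + 274958 = ((-6 + 4*6)*41)*(-8) + 274958 = ((-6 + 24)*41)*(-8) + 274958 = (18*41)*(-8) + 274958 = 738*(-8) + 274958 = -5904 + 274958 = 269054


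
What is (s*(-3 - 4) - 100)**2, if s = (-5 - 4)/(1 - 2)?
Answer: 26569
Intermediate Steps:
s = 9 (s = -9/(-1) = -9*(-1) = 9)
(s*(-3 - 4) - 100)**2 = (9*(-3 - 4) - 100)**2 = (9*(-7) - 100)**2 = (-63 - 100)**2 = (-163)**2 = 26569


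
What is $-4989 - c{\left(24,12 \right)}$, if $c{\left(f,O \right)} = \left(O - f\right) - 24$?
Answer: $-4953$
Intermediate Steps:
$c{\left(f,O \right)} = -24 + O - f$ ($c{\left(f,O \right)} = \left(O - f\right) - 24 = -24 + O - f$)
$-4989 - c{\left(24,12 \right)} = -4989 - \left(-24 + 12 - 24\right) = -4989 - -36 = -4989 + 36 = -4953$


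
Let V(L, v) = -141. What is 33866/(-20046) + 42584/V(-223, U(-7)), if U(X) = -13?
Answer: -47689665/157027 ≈ -303.70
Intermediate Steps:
33866/(-20046) + 42584/V(-223, U(-7)) = 33866/(-20046) + 42584/(-141) = 33866*(-1/20046) + 42584*(-1/141) = -16933/10023 - 42584/141 = -47689665/157027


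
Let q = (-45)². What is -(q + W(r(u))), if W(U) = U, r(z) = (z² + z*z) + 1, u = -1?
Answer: -2028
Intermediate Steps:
r(z) = 1 + 2*z² (r(z) = (z² + z²) + 1 = 2*z² + 1 = 1 + 2*z²)
q = 2025
-(q + W(r(u))) = -(2025 + (1 + 2*(-1)²)) = -(2025 + (1 + 2*1)) = -(2025 + (1 + 2)) = -(2025 + 3) = -1*2028 = -2028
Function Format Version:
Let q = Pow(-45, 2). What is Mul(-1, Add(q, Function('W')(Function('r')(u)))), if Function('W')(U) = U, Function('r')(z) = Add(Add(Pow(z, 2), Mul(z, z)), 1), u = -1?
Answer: -2028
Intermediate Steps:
Function('r')(z) = Add(1, Mul(2, Pow(z, 2))) (Function('r')(z) = Add(Add(Pow(z, 2), Pow(z, 2)), 1) = Add(Mul(2, Pow(z, 2)), 1) = Add(1, Mul(2, Pow(z, 2))))
q = 2025
Mul(-1, Add(q, Function('W')(Function('r')(u)))) = Mul(-1, Add(2025, Add(1, Mul(2, Pow(-1, 2))))) = Mul(-1, Add(2025, Add(1, Mul(2, 1)))) = Mul(-1, Add(2025, Add(1, 2))) = Mul(-1, Add(2025, 3)) = Mul(-1, 2028) = -2028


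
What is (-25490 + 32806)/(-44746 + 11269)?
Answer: -7316/33477 ≈ -0.21854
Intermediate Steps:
(-25490 + 32806)/(-44746 + 11269) = 7316/(-33477) = 7316*(-1/33477) = -7316/33477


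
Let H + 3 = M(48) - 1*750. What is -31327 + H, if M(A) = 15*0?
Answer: -32080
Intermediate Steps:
M(A) = 0
H = -753 (H = -3 + (0 - 1*750) = -3 + (0 - 750) = -3 - 750 = -753)
-31327 + H = -31327 - 753 = -32080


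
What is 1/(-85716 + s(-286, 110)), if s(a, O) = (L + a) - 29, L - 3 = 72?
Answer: -1/85956 ≈ -1.1634e-5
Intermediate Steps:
L = 75 (L = 3 + 72 = 75)
s(a, O) = 46 + a (s(a, O) = (75 + a) - 29 = 46 + a)
1/(-85716 + s(-286, 110)) = 1/(-85716 + (46 - 286)) = 1/(-85716 - 240) = 1/(-85956) = -1/85956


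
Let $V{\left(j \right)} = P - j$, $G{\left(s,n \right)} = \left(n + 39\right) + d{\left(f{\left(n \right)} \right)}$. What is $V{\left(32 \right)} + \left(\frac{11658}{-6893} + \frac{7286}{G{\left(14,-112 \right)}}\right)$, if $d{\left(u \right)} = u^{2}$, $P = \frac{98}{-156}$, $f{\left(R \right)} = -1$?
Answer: $- \frac{437157641}{3225924} \approx -135.51$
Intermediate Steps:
$P = - \frac{49}{78}$ ($P = 98 \left(- \frac{1}{156}\right) = - \frac{49}{78} \approx -0.62821$)
$G{\left(s,n \right)} = 40 + n$ ($G{\left(s,n \right)} = \left(n + 39\right) + \left(-1\right)^{2} = \left(39 + n\right) + 1 = 40 + n$)
$V{\left(j \right)} = - \frac{49}{78} - j$
$V{\left(32 \right)} + \left(\frac{11658}{-6893} + \frac{7286}{G{\left(14,-112 \right)}}\right) = \left(- \frac{49}{78} - 32\right) + \left(\frac{11658}{-6893} + \frac{7286}{40 - 112}\right) = \left(- \frac{49}{78} - 32\right) + \left(11658 \left(- \frac{1}{6893}\right) + \frac{7286}{-72}\right) = - \frac{2545}{78} + \left(- \frac{11658}{6893} + 7286 \left(- \frac{1}{72}\right)\right) = - \frac{2545}{78} - \frac{25530887}{248148} = - \frac{437157641}{3225924}$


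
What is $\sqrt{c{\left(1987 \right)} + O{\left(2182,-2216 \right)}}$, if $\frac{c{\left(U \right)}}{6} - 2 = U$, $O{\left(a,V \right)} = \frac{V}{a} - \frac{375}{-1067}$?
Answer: $\frac{\sqrt{16171123888235239}}{1164097} \approx 109.24$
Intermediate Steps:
$O{\left(a,V \right)} = \frac{375}{1067} + \frac{V}{a}$ ($O{\left(a,V \right)} = \frac{V}{a} - - \frac{375}{1067} = \frac{V}{a} + \frac{375}{1067} = \frac{375}{1067} + \frac{V}{a}$)
$c{\left(U \right)} = 12 + 6 U$
$\sqrt{c{\left(1987 \right)} + O{\left(2182,-2216 \right)}} = \sqrt{\left(12 + 6 \cdot 1987\right) + \left(\frac{375}{1067} - \frac{2216}{2182}\right)} = \sqrt{\left(12 + 11922\right) + \left(\frac{375}{1067} - \frac{1108}{1091}\right)} = \sqrt{11934 + \left(\frac{375}{1067} - \frac{1108}{1091}\right)} = \sqrt{11934 - \frac{773111}{1164097}} = \sqrt{\frac{13891560487}{1164097}} = \frac{\sqrt{16171123888235239}}{1164097}$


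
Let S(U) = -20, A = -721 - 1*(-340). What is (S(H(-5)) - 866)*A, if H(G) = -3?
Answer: 337566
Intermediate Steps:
A = -381 (A = -721 + 340 = -381)
(S(H(-5)) - 866)*A = (-20 - 866)*(-381) = -886*(-381) = 337566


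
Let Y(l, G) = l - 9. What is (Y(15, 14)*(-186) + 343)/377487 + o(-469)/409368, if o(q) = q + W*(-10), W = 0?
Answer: -164494289/51510366072 ≈ -0.0031934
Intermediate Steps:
Y(l, G) = -9 + l
o(q) = q (o(q) = q + 0*(-10) = q + 0 = q)
(Y(15, 14)*(-186) + 343)/377487 + o(-469)/409368 = ((-9 + 15)*(-186) + 343)/377487 - 469/409368 = (6*(-186) + 343)*(1/377487) - 469*1/409368 = (-1116 + 343)*(1/377487) - 469/409368 = -773*1/377487 - 469/409368 = -773/377487 - 469/409368 = -164494289/51510366072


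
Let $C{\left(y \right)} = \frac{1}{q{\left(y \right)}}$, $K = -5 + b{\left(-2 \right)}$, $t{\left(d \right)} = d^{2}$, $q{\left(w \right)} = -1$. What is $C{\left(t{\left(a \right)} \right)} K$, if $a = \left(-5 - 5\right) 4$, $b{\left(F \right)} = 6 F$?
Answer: $17$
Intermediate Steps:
$a = -40$ ($a = \left(-10\right) 4 = -40$)
$K = -17$ ($K = -5 + 6 \left(-2\right) = -5 - 12 = -17$)
$C{\left(y \right)} = -1$ ($C{\left(y \right)} = \frac{1}{-1} = -1$)
$C{\left(t{\left(a \right)} \right)} K = \left(-1\right) \left(-17\right) = 17$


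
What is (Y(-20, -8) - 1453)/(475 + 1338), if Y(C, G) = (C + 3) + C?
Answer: -1490/1813 ≈ -0.82184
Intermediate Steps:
Y(C, G) = 3 + 2*C (Y(C, G) = (3 + C) + C = 3 + 2*C)
(Y(-20, -8) - 1453)/(475 + 1338) = ((3 + 2*(-20)) - 1453)/(475 + 1338) = ((3 - 40) - 1453)/1813 = (-37 - 1453)*(1/1813) = -1490*1/1813 = -1490/1813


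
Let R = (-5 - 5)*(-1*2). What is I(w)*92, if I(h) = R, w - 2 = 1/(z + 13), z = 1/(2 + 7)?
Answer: 1840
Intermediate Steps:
z = ⅑ (z = 1/9 = ⅑ ≈ 0.11111)
w = 245/118 (w = 2 + 1/(⅑ + 13) = 2 + 1/(118/9) = 2 + 9/118 = 245/118 ≈ 2.0763)
R = 20 (R = -10*(-2) = 20)
I(h) = 20
I(w)*92 = 20*92 = 1840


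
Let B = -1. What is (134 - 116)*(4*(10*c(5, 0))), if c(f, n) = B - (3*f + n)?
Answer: -11520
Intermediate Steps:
c(f, n) = -1 - n - 3*f (c(f, n) = -1 - (3*f + n) = -1 - (n + 3*f) = -1 + (-n - 3*f) = -1 - n - 3*f)
(134 - 116)*(4*(10*c(5, 0))) = (134 - 116)*(4*(10*(-1 - 1*0 - 3*5))) = 18*(4*(10*(-1 + 0 - 15))) = 18*(4*(10*(-16))) = 18*(4*(-160)) = 18*(-640) = -11520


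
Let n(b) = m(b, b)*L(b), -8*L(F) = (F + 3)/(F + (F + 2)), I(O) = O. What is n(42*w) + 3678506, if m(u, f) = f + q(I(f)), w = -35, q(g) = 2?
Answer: 21615439645/5876 ≈ 3.6786e+6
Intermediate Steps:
L(F) = -(3 + F)/(8*(2 + 2*F)) (L(F) = -(F + 3)/(8*(F + (F + 2))) = -(3 + F)/(8*(F + (2 + F))) = -(3 + F)/(8*(2 + 2*F)))
m(u, f) = 2 + f (m(u, f) = f + 2 = 2 + f)
n(b) = (-3 - b)*(2 + b)/(16*(1 + b)) (n(b) = (2 + b)*((-3 - b)/(16*(1 + b))) = (-3 - b)*(2 + b)/(16*(1 + b)))
n(42*w) + 3678506 = -(2 + 42*(-35))*(3 + 42*(-35))/(16 + 16*(42*(-35))) + 3678506 = -(2 - 1470)*(3 - 1470)/(16 + 16*(-1470)) + 3678506 = -1*(-1468)*(-1467)/(16 - 23520) + 3678506 = -1*(-1468)*(-1467)/(-23504) + 3678506 = -1*(-1/23504)*(-1468)*(-1467) + 3678506 = 538389/5876 + 3678506 = 21615439645/5876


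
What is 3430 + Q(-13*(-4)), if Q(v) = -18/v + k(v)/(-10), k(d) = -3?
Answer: 222947/65 ≈ 3430.0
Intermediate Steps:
Q(v) = 3/10 - 18/v (Q(v) = -18/v - 3/(-10) = -18/v - 3*(-1/10) = -18/v + 3/10 = 3/10 - 18/v)
3430 + Q(-13*(-4)) = 3430 + (3/10 - 18/((-13*(-4)))) = 3430 + (3/10 - 18/52) = 3430 + (3/10 - 18*1/52) = 3430 + (3/10 - 9/26) = 3430 - 3/65 = 222947/65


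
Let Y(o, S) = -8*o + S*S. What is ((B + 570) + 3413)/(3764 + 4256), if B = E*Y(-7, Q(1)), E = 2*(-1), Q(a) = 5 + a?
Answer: 3799/8020 ≈ 0.47369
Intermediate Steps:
E = -2
Y(o, S) = S² - 8*o (Y(o, S) = -8*o + S² = S² - 8*o)
B = -184 (B = -2*((5 + 1)² - 8*(-7)) = -2*(6² + 56) = -2*(36 + 56) = -2*92 = -184)
((B + 570) + 3413)/(3764 + 4256) = ((-184 + 570) + 3413)/(3764 + 4256) = (386 + 3413)/8020 = 3799*(1/8020) = 3799/8020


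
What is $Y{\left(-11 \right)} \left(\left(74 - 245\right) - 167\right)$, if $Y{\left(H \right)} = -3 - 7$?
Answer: $3380$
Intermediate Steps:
$Y{\left(H \right)} = -10$ ($Y{\left(H \right)} = -3 - 7 = -10$)
$Y{\left(-11 \right)} \left(\left(74 - 245\right) - 167\right) = - 10 \left(\left(74 - 245\right) - 167\right) = - 10 \left(-171 - 167\right) = \left(-10\right) \left(-338\right) = 3380$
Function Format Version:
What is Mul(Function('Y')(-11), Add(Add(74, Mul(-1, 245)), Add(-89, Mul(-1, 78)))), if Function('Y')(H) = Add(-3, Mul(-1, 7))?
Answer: 3380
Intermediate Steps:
Function('Y')(H) = -10 (Function('Y')(H) = Add(-3, -7) = -10)
Mul(Function('Y')(-11), Add(Add(74, Mul(-1, 245)), Add(-89, Mul(-1, 78)))) = Mul(-10, Add(Add(74, Mul(-1, 245)), Add(-89, Mul(-1, 78)))) = Mul(-10, Add(Add(74, -245), Add(-89, -78))) = Mul(-10, Add(-171, -167)) = Mul(-10, -338) = 3380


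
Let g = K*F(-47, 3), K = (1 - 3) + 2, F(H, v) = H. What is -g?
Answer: 0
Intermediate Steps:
K = 0 (K = -2 + 2 = 0)
g = 0 (g = 0*(-47) = 0)
-g = -1*0 = 0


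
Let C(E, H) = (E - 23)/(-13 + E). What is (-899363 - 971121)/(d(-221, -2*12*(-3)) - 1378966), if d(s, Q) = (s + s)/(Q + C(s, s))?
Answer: 7992578132/5892347575 ≈ 1.3564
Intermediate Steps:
C(E, H) = (-23 + E)/(-13 + E)
d(s, Q) = 2*s/(Q + (-23 + s)/(-13 + s)) (d(s, Q) = (s + s)/(Q + (-23 + s)/(-13 + s)) = (2*s)/(Q + (-23 + s)/(-13 + s)) = 2*s/(Q + (-23 + s)/(-13 + s)))
(-899363 - 971121)/(d(-221, -2*12*(-3)) - 1378966) = (-899363 - 971121)/(2*(-221)*(-13 - 221)/(-23 - 221 + (-2*12*(-3))*(-13 - 221)) - 1378966) = -1870484/(2*(-221)*(-234)/(-23 - 221 - 24*(-3)*(-234)) - 1378966) = -1870484/(2*(-221)*(-234)/(-23 - 221 + 72*(-234)) - 1378966) = -1870484/(2*(-221)*(-234)/(-23 - 221 - 16848) - 1378966) = -1870484/(2*(-221)*(-234)/(-17092) - 1378966) = -1870484/(2*(-221)*(-1/17092)*(-234) - 1378966) = -1870484/(-25857/4273 - 1378966) = -1870484/(-5892347575/4273) = -1870484*(-4273/5892347575) = 7992578132/5892347575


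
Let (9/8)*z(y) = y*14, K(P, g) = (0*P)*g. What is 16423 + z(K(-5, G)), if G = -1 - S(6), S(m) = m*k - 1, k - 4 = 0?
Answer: 16423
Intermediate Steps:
k = 4 (k = 4 + 0 = 4)
S(m) = -1 + 4*m (S(m) = m*4 - 1 = 4*m - 1 = -1 + 4*m)
G = -24 (G = -1 - (-1 + 4*6) = -1 - (-1 + 24) = -1 - 1*23 = -1 - 23 = -24)
K(P, g) = 0 (K(P, g) = 0*g = 0)
z(y) = 112*y/9 (z(y) = 8*(y*14)/9 = 8*(14*y)/9 = 112*y/9)
16423 + z(K(-5, G)) = 16423 + (112/9)*0 = 16423 + 0 = 16423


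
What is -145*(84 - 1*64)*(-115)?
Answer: 333500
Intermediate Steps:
-145*(84 - 1*64)*(-115) = -145*(84 - 64)*(-115) = -145*20*(-115) = -2900*(-115) = 333500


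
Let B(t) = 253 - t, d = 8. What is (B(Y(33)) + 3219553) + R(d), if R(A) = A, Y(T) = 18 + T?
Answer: 3219763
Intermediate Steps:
(B(Y(33)) + 3219553) + R(d) = ((253 - (18 + 33)) + 3219553) + 8 = ((253 - 1*51) + 3219553) + 8 = ((253 - 51) + 3219553) + 8 = (202 + 3219553) + 8 = 3219755 + 8 = 3219763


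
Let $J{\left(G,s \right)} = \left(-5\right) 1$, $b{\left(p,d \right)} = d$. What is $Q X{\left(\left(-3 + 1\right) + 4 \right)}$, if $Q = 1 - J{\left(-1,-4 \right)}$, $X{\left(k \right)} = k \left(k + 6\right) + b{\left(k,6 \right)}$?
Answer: $132$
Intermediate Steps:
$J{\left(G,s \right)} = -5$
$X{\left(k \right)} = 6 + k \left(6 + k\right)$ ($X{\left(k \right)} = k \left(k + 6\right) + 6 = k \left(6 + k\right) + 6 = 6 + k \left(6 + k\right)$)
$Q = 6$ ($Q = 1 - -5 = 1 + 5 = 6$)
$Q X{\left(\left(-3 + 1\right) + 4 \right)} = 6 \left(6 + \left(\left(-3 + 1\right) + 4\right)^{2} + 6 \left(\left(-3 + 1\right) + 4\right)\right) = 6 \left(6 + \left(-2 + 4\right)^{2} + 6 \left(-2 + 4\right)\right) = 6 \left(6 + 2^{2} + 6 \cdot 2\right) = 6 \left(6 + 4 + 12\right) = 6 \cdot 22 = 132$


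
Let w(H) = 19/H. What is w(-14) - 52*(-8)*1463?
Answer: 8520493/14 ≈ 6.0861e+5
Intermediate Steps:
w(-14) - 52*(-8)*1463 = 19/(-14) - 52*(-8)*1463 = 19*(-1/14) + 416*1463 = -19/14 + 608608 = 8520493/14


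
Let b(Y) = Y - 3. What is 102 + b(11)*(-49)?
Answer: -290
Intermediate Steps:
b(Y) = -3 + Y
102 + b(11)*(-49) = 102 + (-3 + 11)*(-49) = 102 + 8*(-49) = 102 - 392 = -290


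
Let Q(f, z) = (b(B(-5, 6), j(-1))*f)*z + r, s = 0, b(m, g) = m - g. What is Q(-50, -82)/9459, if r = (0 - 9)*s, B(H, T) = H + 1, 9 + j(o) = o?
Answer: 8200/3153 ≈ 2.6007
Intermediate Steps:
j(o) = -9 + o
B(H, T) = 1 + H
r = 0 (r = (0 - 9)*0 = -9*0 = 0)
Q(f, z) = 6*f*z (Q(f, z) = (((1 - 5) - (-9 - 1))*f)*z + 0 = ((-4 - 1*(-10))*f)*z + 0 = ((-4 + 10)*f)*z + 0 = (6*f)*z + 0 = 6*f*z + 0 = 6*f*z)
Q(-50, -82)/9459 = (6*(-50)*(-82))/9459 = 24600*(1/9459) = 8200/3153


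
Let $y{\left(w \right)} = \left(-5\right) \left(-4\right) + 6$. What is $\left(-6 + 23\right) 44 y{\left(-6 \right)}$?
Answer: $19448$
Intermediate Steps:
$y{\left(w \right)} = 26$ ($y{\left(w \right)} = 20 + 6 = 26$)
$\left(-6 + 23\right) 44 y{\left(-6 \right)} = \left(-6 + 23\right) 44 \cdot 26 = 17 \cdot 44 \cdot 26 = 748 \cdot 26 = 19448$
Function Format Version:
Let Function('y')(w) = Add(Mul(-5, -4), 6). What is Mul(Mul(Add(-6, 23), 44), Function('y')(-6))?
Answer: 19448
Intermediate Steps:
Function('y')(w) = 26 (Function('y')(w) = Add(20, 6) = 26)
Mul(Mul(Add(-6, 23), 44), Function('y')(-6)) = Mul(Mul(Add(-6, 23), 44), 26) = Mul(Mul(17, 44), 26) = Mul(748, 26) = 19448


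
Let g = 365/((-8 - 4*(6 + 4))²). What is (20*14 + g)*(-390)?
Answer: -41956525/384 ≈ -1.0926e+5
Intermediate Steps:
g = 365/2304 (g = 365/((-8 - 4*10)²) = 365/((-8 - 40)²) = 365/((-48)²) = 365/2304 ≈ 0.15842)
(20*14 + g)*(-390) = (20*14 + 365/2304)*(-390) = (280 + 365/2304)*(-390) = (645485/2304)*(-390) = -41956525/384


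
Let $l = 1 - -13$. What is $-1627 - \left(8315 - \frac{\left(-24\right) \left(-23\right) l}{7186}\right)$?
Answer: $- \frac{35717742}{3593} \approx -9940.9$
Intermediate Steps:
$l = 14$ ($l = 1 + 13 = 14$)
$-1627 - \left(8315 - \frac{\left(-24\right) \left(-23\right) l}{7186}\right) = -1627 - \left(8315 - \frac{\left(-24\right) \left(-23\right) 14}{7186}\right) = -1627 - \left(8315 - 552 \cdot 14 \cdot \frac{1}{7186}\right) = -1627 - \left(8315 - 7728 \cdot \frac{1}{7186}\right) = -1627 - \left(8315 - \frac{3864}{3593}\right) = -1627 - \frac{29871931}{3593} = - \frac{35717742}{3593}$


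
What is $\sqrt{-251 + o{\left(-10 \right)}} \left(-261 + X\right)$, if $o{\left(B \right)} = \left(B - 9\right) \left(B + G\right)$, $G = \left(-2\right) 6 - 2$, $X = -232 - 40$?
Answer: $- 533 \sqrt{205} \approx -7631.4$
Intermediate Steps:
$X = -272$
$G = -14$ ($G = -12 - 2 = -14$)
$o{\left(B \right)} = \left(-14 + B\right) \left(-9 + B\right)$ ($o{\left(B \right)} = \left(B - 9\right) \left(B - 14\right) = \left(-9 + B\right) \left(-14 + B\right) = \left(-14 + B\right) \left(-9 + B\right)$)
$\sqrt{-251 + o{\left(-10 \right)}} \left(-261 + X\right) = \sqrt{-251 + \left(126 + \left(-10\right)^{2} - -230\right)} \left(-261 - 272\right) = \sqrt{-251 + \left(126 + 100 + 230\right)} \left(-533\right) = \sqrt{-251 + 456} \left(-533\right) = \sqrt{205} \left(-533\right) = - 533 \sqrt{205}$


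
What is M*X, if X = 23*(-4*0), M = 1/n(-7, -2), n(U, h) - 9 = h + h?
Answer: 0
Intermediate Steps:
n(U, h) = 9 + 2*h (n(U, h) = 9 + (h + h) = 9 + 2*h)
M = ⅕ (M = 1/(9 + 2*(-2)) = 1/(9 - 4) = 1/5 = ⅕ ≈ 0.20000)
X = 0 (X = 23*0 = 0)
M*X = (⅕)*0 = 0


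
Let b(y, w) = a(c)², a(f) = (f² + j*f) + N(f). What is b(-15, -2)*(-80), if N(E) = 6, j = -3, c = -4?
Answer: -92480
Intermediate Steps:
a(f) = 6 + f² - 3*f (a(f) = (f² - 3*f) + 6 = 6 + f² - 3*f)
b(y, w) = 1156 (b(y, w) = (6 + (-4)² - 3*(-4))² = (6 + 16 + 12)² = 34² = 1156)
b(-15, -2)*(-80) = 1156*(-80) = -92480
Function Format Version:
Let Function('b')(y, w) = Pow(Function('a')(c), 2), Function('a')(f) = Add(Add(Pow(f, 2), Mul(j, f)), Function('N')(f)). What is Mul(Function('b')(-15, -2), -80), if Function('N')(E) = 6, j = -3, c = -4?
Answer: -92480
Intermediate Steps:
Function('a')(f) = Add(6, Pow(f, 2), Mul(-3, f)) (Function('a')(f) = Add(Add(Pow(f, 2), Mul(-3, f)), 6) = Add(6, Pow(f, 2), Mul(-3, f)))
Function('b')(y, w) = 1156 (Function('b')(y, w) = Pow(Add(6, Pow(-4, 2), Mul(-3, -4)), 2) = Pow(Add(6, 16, 12), 2) = Pow(34, 2) = 1156)
Mul(Function('b')(-15, -2), -80) = Mul(1156, -80) = -92480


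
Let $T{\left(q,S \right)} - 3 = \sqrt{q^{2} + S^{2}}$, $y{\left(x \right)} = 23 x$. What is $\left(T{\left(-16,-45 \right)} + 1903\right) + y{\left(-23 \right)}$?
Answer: $1377 + \sqrt{2281} \approx 1424.8$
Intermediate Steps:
$T{\left(q,S \right)} = 3 + \sqrt{S^{2} + q^{2}}$ ($T{\left(q,S \right)} = 3 + \sqrt{q^{2} + S^{2}} = 3 + \sqrt{S^{2} + q^{2}}$)
$\left(T{\left(-16,-45 \right)} + 1903\right) + y{\left(-23 \right)} = \left(\left(3 + \sqrt{\left(-45\right)^{2} + \left(-16\right)^{2}}\right) + 1903\right) + 23 \left(-23\right) = \left(\left(3 + \sqrt{2025 + 256}\right) + 1903\right) - 529 = \left(\left(3 + \sqrt{2281}\right) + 1903\right) - 529 = \left(1906 + \sqrt{2281}\right) - 529 = 1377 + \sqrt{2281}$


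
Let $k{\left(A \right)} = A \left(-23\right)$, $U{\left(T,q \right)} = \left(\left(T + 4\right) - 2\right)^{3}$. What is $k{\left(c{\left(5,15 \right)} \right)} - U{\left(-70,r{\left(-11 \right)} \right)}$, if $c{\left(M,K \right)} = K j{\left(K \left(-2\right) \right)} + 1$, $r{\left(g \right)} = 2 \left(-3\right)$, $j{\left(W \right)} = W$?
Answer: $324759$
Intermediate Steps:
$r{\left(g \right)} = -6$
$U{\left(T,q \right)} = \left(2 + T\right)^{3}$ ($U{\left(T,q \right)} = \left(\left(4 + T\right) - 2\right)^{3} = \left(2 + T\right)^{3}$)
$c{\left(M,K \right)} = 1 - 2 K^{2}$ ($c{\left(M,K \right)} = K K \left(-2\right) + 1 = K \left(- 2 K\right) + 1 = - 2 K^{2} + 1 = 1 - 2 K^{2}$)
$k{\left(A \right)} = - 23 A$
$k{\left(c{\left(5,15 \right)} \right)} - U{\left(-70,r{\left(-11 \right)} \right)} = - 23 \left(1 - 2 \cdot 15^{2}\right) - \left(2 - 70\right)^{3} = - 23 \left(1 - 450\right) - \left(-68\right)^{3} = - 23 \left(1 - 450\right) - -314432 = \left(-23\right) \left(-449\right) + 314432 = 10327 + 314432 = 324759$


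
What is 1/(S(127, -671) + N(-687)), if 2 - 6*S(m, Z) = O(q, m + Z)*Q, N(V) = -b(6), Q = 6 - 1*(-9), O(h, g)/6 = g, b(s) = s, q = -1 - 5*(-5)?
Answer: 3/24463 ≈ 0.00012263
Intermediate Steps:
q = 24 (q = -1 + 25 = 24)
O(h, g) = 6*g
Q = 15 (Q = 6 + 9 = 15)
N(V) = -6 (N(V) = -1*6 = -6)
S(m, Z) = ⅓ - 15*Z - 15*m (S(m, Z) = ⅓ - 6*(m + Z)*15/6 = ⅓ - 6*(Z + m)*15/6 = ⅓ - (6*Z + 6*m)*15/6 = ⅓ - (90*Z + 90*m)/6 = ⅓ + (-15*Z - 15*m) = ⅓ - 15*Z - 15*m)
1/(S(127, -671) + N(-687)) = 1/((⅓ - 15*(-671) - 15*127) - 6) = 1/((⅓ + 10065 - 1905) - 6) = 1/(24481/3 - 6) = 1/(24463/3) = 3/24463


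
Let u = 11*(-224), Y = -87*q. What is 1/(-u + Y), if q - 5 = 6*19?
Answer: -1/7889 ≈ -0.00012676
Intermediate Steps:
q = 119 (q = 5 + 6*19 = 5 + 114 = 119)
Y = -10353 (Y = -87*119 = -10353)
u = -2464
1/(-u + Y) = 1/(-1*(-2464) - 10353) = 1/(2464 - 10353) = 1/(-7889) = -1/7889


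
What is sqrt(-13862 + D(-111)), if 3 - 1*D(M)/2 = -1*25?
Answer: 3*I*sqrt(1534) ≈ 117.5*I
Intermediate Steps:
D(M) = 56 (D(M) = 6 - (-2)*25 = 6 - 2*(-25) = 6 + 50 = 56)
sqrt(-13862 + D(-111)) = sqrt(-13862 + 56) = sqrt(-13806) = 3*I*sqrt(1534)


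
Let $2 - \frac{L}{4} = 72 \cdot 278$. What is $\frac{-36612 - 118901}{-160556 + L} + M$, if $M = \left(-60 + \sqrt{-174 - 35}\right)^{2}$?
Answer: $\frac{816070805}{240612} - 120 i \sqrt{209} \approx 3391.6 - 1734.8 i$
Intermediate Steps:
$L = -80056$ ($L = 8 - 4 \cdot 72 \cdot 278 = 8 - 80064 = -80056$)
$M = \left(-60 + i \sqrt{209}\right)^{2}$ ($M = \left(-60 + \sqrt{-209}\right)^{2} = \left(-60 + i \sqrt{209}\right)^{2} \approx 3391.0 - 1734.8 i$)
$\frac{-36612 - 118901}{-160556 + L} + M = \frac{-36612 - 118901}{-160556 - 80056} + \left(60 - i \sqrt{209}\right)^{2} = - \frac{155513}{-240612} + \left(60 - i \sqrt{209}\right)^{2} = \left(-155513\right) \left(- \frac{1}{240612}\right) + \left(60 - i \sqrt{209}\right)^{2} = \frac{155513}{240612} + \left(60 - i \sqrt{209}\right)^{2}$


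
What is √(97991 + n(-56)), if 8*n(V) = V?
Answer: 8*√1531 ≈ 313.02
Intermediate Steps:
n(V) = V/8
√(97991 + n(-56)) = √(97991 + (⅛)*(-56)) = √(97991 - 7) = √97984 = 8*√1531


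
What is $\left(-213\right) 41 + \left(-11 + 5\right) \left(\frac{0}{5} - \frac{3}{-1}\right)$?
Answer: $-8751$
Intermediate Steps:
$\left(-213\right) 41 + \left(-11 + 5\right) \left(\frac{0}{5} - \frac{3}{-1}\right) = -8733 - 6 \left(0 \cdot \frac{1}{5} - -3\right) = -8733 - 6 \left(0 + 3\right) = -8733 - 18 = -8751$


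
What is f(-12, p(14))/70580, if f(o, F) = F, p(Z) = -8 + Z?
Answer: 3/35290 ≈ 8.5010e-5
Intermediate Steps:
f(-12, p(14))/70580 = (-8 + 14)/70580 = 6*(1/70580) = 3/35290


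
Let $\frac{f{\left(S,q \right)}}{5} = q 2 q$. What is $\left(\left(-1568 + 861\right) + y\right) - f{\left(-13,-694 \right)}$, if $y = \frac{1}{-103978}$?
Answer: $- \frac{500868992527}{103978} \approx -4.8171 \cdot 10^{6}$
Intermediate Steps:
$y = - \frac{1}{103978} \approx -9.6174 \cdot 10^{-6}$
$f{\left(S,q \right)} = 10 q^{2}$ ($f{\left(S,q \right)} = 5 q 2 q = 5 \cdot 2 q q = 5 \cdot 2 q^{2} = 10 q^{2}$)
$\left(\left(-1568 + 861\right) + y\right) - f{\left(-13,-694 \right)} = \left(\left(-1568 + 861\right) - \frac{1}{103978}\right) - 10 \left(-694\right)^{2} = \left(-707 - \frac{1}{103978}\right) - 10 \cdot 481636 = - \frac{73512447}{103978} - 4816360 = - \frac{500868992527}{103978}$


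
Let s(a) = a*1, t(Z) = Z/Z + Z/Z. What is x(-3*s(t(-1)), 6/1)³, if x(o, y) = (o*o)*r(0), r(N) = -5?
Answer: -5832000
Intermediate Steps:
t(Z) = 2 (t(Z) = 1 + 1 = 2)
s(a) = a
x(o, y) = -5*o² (x(o, y) = (o*o)*(-5) = o²*(-5) = -5*o²)
x(-3*s(t(-1)), 6/1)³ = (-5*(-3*2)²)³ = (-5*(-6)²)³ = (-5*36)³ = (-180)³ = -5832000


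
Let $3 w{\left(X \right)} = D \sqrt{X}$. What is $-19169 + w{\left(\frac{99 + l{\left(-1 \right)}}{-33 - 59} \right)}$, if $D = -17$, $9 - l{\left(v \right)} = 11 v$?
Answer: $-19169 - \frac{17 i \sqrt{2737}}{138} \approx -19169.0 - 6.4448 i$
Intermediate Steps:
$l{\left(v \right)} = 9 - 11 v$
$w{\left(X \right)} = - \frac{17 \sqrt{X}}{3}$ ($w{\left(X \right)} = \frac{\left(-17\right) \sqrt{X}}{3} = - \frac{17 \sqrt{X}}{3}$)
$-19169 + w{\left(\frac{99 + l{\left(-1 \right)}}{-33 - 59} \right)} = -19169 - \frac{17 \sqrt{\frac{99 + \left(9 - -11\right)}{-33 - 59}}}{3} = -19169 - \frac{17 \sqrt{\frac{99 + \left(9 + 11\right)}{-92}}}{3} = -19169 - \frac{17 \sqrt{\left(99 + 20\right) \left(- \frac{1}{92}\right)}}{3} = -19169 - \frac{17 \sqrt{119 \left(- \frac{1}{92}\right)}}{3} = -19169 - \frac{17 \sqrt{- \frac{119}{92}}}{3} = -19169 - \frac{17 \frac{i \sqrt{2737}}{46}}{3} = -19169 - \frac{17 i \sqrt{2737}}{138}$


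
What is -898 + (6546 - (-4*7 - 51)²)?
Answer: -593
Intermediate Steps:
-898 + (6546 - (-4*7 - 51)²) = -898 + (6546 - (-28 - 51)²) = -898 + (6546 - 1*(-79)²) = -898 + (6546 - 1*6241) = -898 + (6546 - 6241) = -898 + 305 = -593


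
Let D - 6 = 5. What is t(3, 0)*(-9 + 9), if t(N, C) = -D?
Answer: 0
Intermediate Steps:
D = 11 (D = 6 + 5 = 11)
t(N, C) = -11 (t(N, C) = -1*11 = -11)
t(3, 0)*(-9 + 9) = -11*(-9 + 9) = -11*0 = 0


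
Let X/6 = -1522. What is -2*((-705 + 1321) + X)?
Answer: 17032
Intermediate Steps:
X = -9132 (X = 6*(-1522) = -9132)
-2*((-705 + 1321) + X) = -2*((-705 + 1321) - 9132) = -2*(616 - 9132) = -2*(-8516) = 17032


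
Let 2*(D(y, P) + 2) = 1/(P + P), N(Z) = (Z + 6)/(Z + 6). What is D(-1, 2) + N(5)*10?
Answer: 65/8 ≈ 8.1250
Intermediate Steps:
N(Z) = 1 (N(Z) = (6 + Z)/(6 + Z) = 1)
D(y, P) = -2 + 1/(4*P) (D(y, P) = -2 + 1/(2*(P + P)) = -2 + 1/(2*((2*P))) = -2 + (1/(2*P))/2 = -2 + 1/(4*P))
D(-1, 2) + N(5)*10 = (-2 + (1/4)/2) + 1*10 = (-2 + (1/4)*(1/2)) + 10 = (-2 + 1/8) + 10 = -15/8 + 10 = 65/8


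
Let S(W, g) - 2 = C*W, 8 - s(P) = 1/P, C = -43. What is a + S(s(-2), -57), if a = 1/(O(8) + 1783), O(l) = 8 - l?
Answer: -1296239/3566 ≈ -363.50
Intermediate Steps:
a = 1/1783 (a = 1/((8 - 1*8) + 1783) = 1/((8 - 8) + 1783) = 1/(0 + 1783) = 1/1783 ≈ 0.00056085)
s(P) = 8 - 1/P
S(W, g) = 2 - 43*W
a + S(s(-2), -57) = 1/1783 + (2 - 43*(8 - 1/(-2))) = 1/1783 + (2 - 43*(8 - 1*(-½))) = 1/1783 + (2 - 43*(8 + ½)) = 1/1783 + (2 - 43*17/2) = 1/1783 + (2 - 731/2) = 1/1783 - 727/2 = -1296239/3566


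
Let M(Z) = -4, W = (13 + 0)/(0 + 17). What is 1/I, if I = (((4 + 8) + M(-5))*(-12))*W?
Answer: -17/1248 ≈ -0.013622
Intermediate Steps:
W = 13/17 ≈ 0.76471
I = -1248/17 (I = (((4 + 8) - 4)*(-12))*(13/17) = ((12 - 4)*(-12))*(13/17) = (8*(-12))*(13/17) = -96*13/17 = -1248/17 ≈ -73.412)
1/I = 1/(-1248/17) = -17/1248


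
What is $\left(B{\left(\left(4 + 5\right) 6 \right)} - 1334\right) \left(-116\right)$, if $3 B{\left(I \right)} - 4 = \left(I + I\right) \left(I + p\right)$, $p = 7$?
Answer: $- \frac{300440}{3} \approx -1.0015 \cdot 10^{5}$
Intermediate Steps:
$B{\left(I \right)} = \frac{4}{3} + \frac{2 I \left(7 + I\right)}{3}$ ($B{\left(I \right)} = \frac{4}{3} + \frac{\left(I + I\right) \left(I + 7\right)}{3} = \frac{4}{3} + \frac{2 I \left(7 + I\right)}{3}$)
$\left(B{\left(\left(4 + 5\right) 6 \right)} - 1334\right) \left(-116\right) = \left(\left(\frac{4}{3} + \frac{2 \left(\left(4 + 5\right) 6\right)^{2}}{3} + \frac{14 \left(4 + 5\right) 6}{3}\right) - 1334\right) \left(-116\right) = \left(\left(\frac{4}{3} + \frac{2 \left(9 \cdot 6\right)^{2}}{3} + \frac{14 \cdot 9 \cdot 6}{3}\right) - 1334\right) \left(-116\right) = \left(\left(\frac{4}{3} + \frac{2 \cdot 54^{2}}{3} + \frac{14}{3} \cdot 54\right) - 1334\right) \left(-116\right) = \left(\left(\frac{4}{3} + \frac{2}{3} \cdot 2916 + 252\right) - 1334\right) \left(-116\right) = \left(\left(\frac{4}{3} + 1944 + 252\right) - 1334\right) \left(-116\right) = \left(\frac{6592}{3} - 1334\right) \left(-116\right) = \frac{2590}{3} \left(-116\right) = - \frac{300440}{3}$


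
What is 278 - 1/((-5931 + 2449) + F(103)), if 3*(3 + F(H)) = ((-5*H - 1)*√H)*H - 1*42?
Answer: 8983567930127/32314992567 + 17716*√103/32314992567 ≈ 278.00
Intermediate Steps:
F(H) = -17 + H^(3/2)*(-1 - 5*H)/3 (F(H) = -3 + (((-5*H - 1)*√H)*H - 1*42)/3 = -3 + (((-1 - 5*H)*√H)*H - 42)/3 = -3 + ((√H*(-1 - 5*H))*H - 42)/3 = -3 + (H^(3/2)*(-1 - 5*H) - 42)/3 = -3 + (-42 + H^(3/2)*(-1 - 5*H))/3 = -3 + (-14 + H^(3/2)*(-1 - 5*H)/3) = -17 + H^(3/2)*(-1 - 5*H)/3)
278 - 1/((-5931 + 2449) + F(103)) = 278 - 1/((-5931 + 2449) + (-17 - 53045*√103/3 - 103*√103/3)) = 278 - 1/(-3482 + (-17 - 53045*√103/3 - 103*√103/3)) = 278 - 1/(-3482 + (-17 - 17716*√103)) = 278 - 1/(-3499 - 17716*√103)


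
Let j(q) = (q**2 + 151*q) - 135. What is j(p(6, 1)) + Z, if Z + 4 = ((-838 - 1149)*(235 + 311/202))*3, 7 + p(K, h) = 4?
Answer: -284940307/202 ≈ -1.4106e+6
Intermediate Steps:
p(K, h) = -3 (p(K, h) = -7 + 4 = -3)
j(q) = -135 + q**2 + 151*q
Z = -284823349/202 (Z = -4 + ((-838 - 1149)*(235 + 311/202))*3 = -4 - 1987*(235 + 311*(1/202))*3 = -4 - 1987*(235 + 311/202)*3 = -4 - 1987*47781/202*3 = -4 - 94940847/202*3 = -4 - 284822541/202 = -284823349/202 ≈ -1.4100e+6)
j(p(6, 1)) + Z = (-135 + (-3)**2 + 151*(-3)) - 284823349/202 = (-135 + 9 - 453) - 284823349/202 = -579 - 284823349/202 = -284940307/202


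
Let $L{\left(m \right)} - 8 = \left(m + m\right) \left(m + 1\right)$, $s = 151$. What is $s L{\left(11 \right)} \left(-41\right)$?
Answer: $-1683952$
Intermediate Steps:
$L{\left(m \right)} = 8 + 2 m \left(1 + m\right)$ ($L{\left(m \right)} = 8 + \left(m + m\right) \left(m + 1\right) = 8 + 2 m \left(1 + m\right)$)
$s L{\left(11 \right)} \left(-41\right) = 151 \left(8 + 2 \cdot 11 + 2 \cdot 11^{2}\right) \left(-41\right) = 151 \left(8 + 22 + 2 \cdot 121\right) \left(-41\right) = 151 \left(8 + 22 + 242\right) \left(-41\right) = 151 \cdot 272 \left(-41\right) = 41072 \left(-41\right) = -1683952$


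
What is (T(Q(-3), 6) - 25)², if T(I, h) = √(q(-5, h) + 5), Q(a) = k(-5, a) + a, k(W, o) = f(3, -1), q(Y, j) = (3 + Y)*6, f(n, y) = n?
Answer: (25 - I*√7)² ≈ 618.0 - 132.29*I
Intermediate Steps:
q(Y, j) = 18 + 6*Y
k(W, o) = 3
Q(a) = 3 + a
T(I, h) = I*√7 (T(I, h) = √((18 + 6*(-5)) + 5) = √((18 - 30) + 5) = √(-12 + 5) = √(-7) = I*√7)
(T(Q(-3), 6) - 25)² = (I*√7 - 25)² = (-25 + I*√7)²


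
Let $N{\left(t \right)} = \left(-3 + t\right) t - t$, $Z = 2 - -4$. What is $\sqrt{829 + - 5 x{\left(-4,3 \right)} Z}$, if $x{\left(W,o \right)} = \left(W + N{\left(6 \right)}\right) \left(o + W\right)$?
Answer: $\sqrt{1069} \approx 32.696$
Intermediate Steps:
$Z = 6$ ($Z = 2 + 4 = 6$)
$N{\left(t \right)} = - t + t \left(-3 + t\right)$ ($N{\left(t \right)} = t \left(-3 + t\right) - t = - t + t \left(-3 + t\right)$)
$x{\left(W,o \right)} = \left(12 + W\right) \left(W + o\right)$ ($x{\left(W,o \right)} = \left(W + 6 \left(-4 + 6\right)\right) \left(o + W\right) = \left(W + 6 \cdot 2\right) \left(W + o\right) = \left(W + 12\right) \left(W + o\right) = \left(12 + W\right) \left(W + o\right)$)
$\sqrt{829 + - 5 x{\left(-4,3 \right)} Z} = \sqrt{829 + - 5 \left(\left(-4\right)^{2} + 12 \left(-4\right) + 12 \cdot 3 - 12\right) 6} = \sqrt{829 + - 5 \left(16 - 48 + 36 - 12\right) 6} = \sqrt{829 + \left(-5\right) \left(-8\right) 6} = \sqrt{829 + 40 \cdot 6} = \sqrt{829 + 240} = \sqrt{1069}$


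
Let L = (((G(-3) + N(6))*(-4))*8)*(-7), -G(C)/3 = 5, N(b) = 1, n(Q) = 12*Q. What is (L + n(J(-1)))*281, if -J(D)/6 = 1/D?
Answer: -860984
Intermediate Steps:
J(D) = -6/D
G(C) = -15 (G(C) = -3*5 = -15)
L = -3136 (L = (((-15 + 1)*(-4))*8)*(-7) = (-14*(-4)*8)*(-7) = (56*8)*(-7) = 448*(-7) = -3136)
(L + n(J(-1)))*281 = (-3136 + 12*(-6/(-1)))*281 = (-3136 + 12*(-6*(-1)))*281 = (-3136 + 12*6)*281 = (-3136 + 72)*281 = -3064*281 = -860984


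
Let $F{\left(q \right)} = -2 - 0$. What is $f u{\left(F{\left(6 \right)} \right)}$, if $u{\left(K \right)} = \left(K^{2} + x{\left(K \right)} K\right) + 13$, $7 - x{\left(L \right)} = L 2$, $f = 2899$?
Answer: $-14495$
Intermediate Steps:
$F{\left(q \right)} = -2$ ($F{\left(q \right)} = -2 + 0 = -2$)
$x{\left(L \right)} = 7 - 2 L$ ($x{\left(L \right)} = 7 - L 2 = 7 - 2 L$)
$u{\left(K \right)} = 13 + K^{2} + K \left(7 - 2 K\right)$ ($u{\left(K \right)} = \left(K^{2} + \left(7 - 2 K\right) K\right) + 13 = \left(K^{2} + K \left(7 - 2 K\right)\right) + 13 = 13 + K^{2} + K \left(7 - 2 K\right)$)
$f u{\left(F{\left(6 \right)} \right)} = 2899 \left(13 - \left(-2\right)^{2} + 7 \left(-2\right)\right) = 2899 \left(13 - 4 - 14\right) = 2899 \left(-5\right) = -14495$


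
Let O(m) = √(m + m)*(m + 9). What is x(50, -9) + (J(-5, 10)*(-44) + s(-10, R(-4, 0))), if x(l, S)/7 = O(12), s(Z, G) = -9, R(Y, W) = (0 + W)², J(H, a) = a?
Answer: -449 + 294*√6 ≈ 271.15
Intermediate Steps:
R(Y, W) = W²
O(m) = √2*√m*(9 + m) (O(m) = √(2*m)*(9 + m) = (√2*√m)*(9 + m) = √2*√m*(9 + m))
x(l, S) = 294*√6 (x(l, S) = 7*(√2*√12*(9 + 12)) = 7*(√2*(2*√3)*21) = 7*(42*√6) = 294*√6)
x(50, -9) + (J(-5, 10)*(-44) + s(-10, R(-4, 0))) = 294*√6 + (10*(-44) - 9) = 294*√6 + (-440 - 9) = 294*√6 - 449 = -449 + 294*√6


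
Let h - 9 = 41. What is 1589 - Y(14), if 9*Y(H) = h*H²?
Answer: 4501/9 ≈ 500.11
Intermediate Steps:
h = 50 (h = 9 + 41 = 50)
Y(H) = 50*H²/9 (Y(H) = (50*H²)/9 = 50*H²/9)
1589 - Y(14) = 1589 - 50*14²/9 = 1589 - 50*196/9 = 1589 - 1*9800/9 = 1589 - 9800/9 = 4501/9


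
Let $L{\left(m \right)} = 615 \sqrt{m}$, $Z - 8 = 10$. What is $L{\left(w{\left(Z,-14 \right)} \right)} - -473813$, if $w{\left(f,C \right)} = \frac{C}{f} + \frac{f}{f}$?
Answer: $473813 + 205 \sqrt{2} \approx 4.741 \cdot 10^{5}$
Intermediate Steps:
$Z = 18$ ($Z = 8 + 10 = 18$)
$w{\left(f,C \right)} = 1 + \frac{C}{f}$ ($w{\left(f,C \right)} = \frac{C}{f} + 1 = 1 + \frac{C}{f}$)
$L{\left(w{\left(Z,-14 \right)} \right)} - -473813 = 615 \sqrt{\frac{-14 + 18}{18}} - -473813 = 615 \sqrt{\frac{1}{18} \cdot 4} + 473813 = 615 \sqrt{\frac{2}{9}} + 473813 = 615 \frac{\sqrt{2}}{3} + 473813 = 205 \sqrt{2} + 473813 = 473813 + 205 \sqrt{2}$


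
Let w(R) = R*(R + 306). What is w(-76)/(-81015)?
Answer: 3496/16203 ≈ 0.21576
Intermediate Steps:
w(R) = R*(306 + R)
w(-76)/(-81015) = -76*(306 - 76)/(-81015) = -76*230*(-1/81015) = -17480*(-1/81015) = 3496/16203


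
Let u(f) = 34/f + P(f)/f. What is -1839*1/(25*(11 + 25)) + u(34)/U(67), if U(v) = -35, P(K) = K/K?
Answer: -10571/5100 ≈ -2.0727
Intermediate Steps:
P(K) = 1
u(f) = 35/f (u(f) = 34/f + 1/f = 35/f)
-1839*1/(25*(11 + 25)) + u(34)/U(67) = -1839*1/(25*(11 + 25)) + (35/34)/(-35) = -1839/(36*25) + (35*(1/34))*(-1/35) = -1839/900 + (35/34)*(-1/35) = -1839*1/900 - 1/34 = -613/300 - 1/34 = -10571/5100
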